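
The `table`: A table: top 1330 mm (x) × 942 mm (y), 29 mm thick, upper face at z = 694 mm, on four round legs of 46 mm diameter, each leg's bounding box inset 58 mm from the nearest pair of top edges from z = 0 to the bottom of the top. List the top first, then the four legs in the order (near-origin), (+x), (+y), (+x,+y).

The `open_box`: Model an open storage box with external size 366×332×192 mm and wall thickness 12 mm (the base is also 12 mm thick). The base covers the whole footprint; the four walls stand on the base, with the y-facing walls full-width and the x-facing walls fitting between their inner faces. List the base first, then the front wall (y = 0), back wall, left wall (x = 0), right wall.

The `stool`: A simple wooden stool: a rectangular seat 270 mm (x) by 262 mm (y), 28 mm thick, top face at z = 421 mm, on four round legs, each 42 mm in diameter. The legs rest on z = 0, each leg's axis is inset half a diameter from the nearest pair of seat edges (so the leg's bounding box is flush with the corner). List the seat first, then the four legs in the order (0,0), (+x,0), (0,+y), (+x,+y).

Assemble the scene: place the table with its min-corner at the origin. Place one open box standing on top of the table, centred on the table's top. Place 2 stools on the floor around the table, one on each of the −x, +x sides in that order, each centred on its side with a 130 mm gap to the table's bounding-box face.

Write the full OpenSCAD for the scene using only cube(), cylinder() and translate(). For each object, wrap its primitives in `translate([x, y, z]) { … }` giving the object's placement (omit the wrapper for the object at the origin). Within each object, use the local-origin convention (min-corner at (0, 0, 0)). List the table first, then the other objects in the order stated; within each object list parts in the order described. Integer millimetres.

translate([0, 0, 665]) cube([1330, 942, 29]);
translate([81, 81, 0]) cylinder(h = 665, r = 23);
translate([1249, 81, 0]) cylinder(h = 665, r = 23);
translate([81, 861, 0]) cylinder(h = 665, r = 23);
translate([1249, 861, 0]) cylinder(h = 665, r = 23);
translate([482, 305, 694]) {
  cube([366, 332, 12]);
  translate([0, 0, 12]) cube([366, 12, 180]);
  translate([0, 320, 12]) cube([366, 12, 180]);
  translate([0, 12, 12]) cube([12, 308, 180]);
  translate([354, 12, 12]) cube([12, 308, 180]);
}
translate([-400, 340, 0]) {
  translate([0, 0, 393]) cube([270, 262, 28]);
  translate([21, 21, 0]) cylinder(h = 393, r = 21);
  translate([249, 21, 0]) cylinder(h = 393, r = 21);
  translate([21, 241, 0]) cylinder(h = 393, r = 21);
  translate([249, 241, 0]) cylinder(h = 393, r = 21);
}
translate([1460, 340, 0]) {
  translate([0, 0, 393]) cube([270, 262, 28]);
  translate([21, 21, 0]) cylinder(h = 393, r = 21);
  translate([249, 21, 0]) cylinder(h = 393, r = 21);
  translate([21, 241, 0]) cylinder(h = 393, r = 21);
  translate([249, 241, 0]) cylinder(h = 393, r = 21);
}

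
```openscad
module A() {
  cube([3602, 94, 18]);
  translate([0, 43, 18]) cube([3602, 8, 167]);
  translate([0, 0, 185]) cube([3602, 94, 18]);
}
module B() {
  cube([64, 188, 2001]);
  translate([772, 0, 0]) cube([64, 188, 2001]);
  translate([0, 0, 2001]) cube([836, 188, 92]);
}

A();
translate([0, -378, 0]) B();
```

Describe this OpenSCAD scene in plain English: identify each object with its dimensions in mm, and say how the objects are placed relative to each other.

A is an I-beam lying along x, 3602 mm long. Overall section height 203 mm. Two flanges 94 mm wide (y) and 18 mm thick, one on the floor and one at the top; a web 8 mm thick runs between them, centred on the flange width.

B is a door frame. The clear opening is 708 mm wide and 2001 mm high. Two 64 mm wide jambs, 188 mm deep, stand either side of the opening from the floor to the top of the opening. A 92 mm thick head sits across the top of both jambs, spanning the full outside width of the frame.

The door frame is on the floor beside the I-beam on its −y side.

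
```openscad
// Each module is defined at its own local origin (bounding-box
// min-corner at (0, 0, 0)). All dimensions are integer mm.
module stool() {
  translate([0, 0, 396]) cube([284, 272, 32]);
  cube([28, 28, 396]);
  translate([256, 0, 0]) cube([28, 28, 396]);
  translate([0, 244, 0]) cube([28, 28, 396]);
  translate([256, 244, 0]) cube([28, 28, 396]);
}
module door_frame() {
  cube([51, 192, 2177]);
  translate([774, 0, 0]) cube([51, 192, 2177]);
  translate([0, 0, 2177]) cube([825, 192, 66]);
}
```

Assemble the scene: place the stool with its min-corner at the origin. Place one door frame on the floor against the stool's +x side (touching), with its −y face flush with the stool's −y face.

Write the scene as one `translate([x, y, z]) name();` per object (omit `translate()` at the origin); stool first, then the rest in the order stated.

stool();
translate([284, 0, 0]) door_frame();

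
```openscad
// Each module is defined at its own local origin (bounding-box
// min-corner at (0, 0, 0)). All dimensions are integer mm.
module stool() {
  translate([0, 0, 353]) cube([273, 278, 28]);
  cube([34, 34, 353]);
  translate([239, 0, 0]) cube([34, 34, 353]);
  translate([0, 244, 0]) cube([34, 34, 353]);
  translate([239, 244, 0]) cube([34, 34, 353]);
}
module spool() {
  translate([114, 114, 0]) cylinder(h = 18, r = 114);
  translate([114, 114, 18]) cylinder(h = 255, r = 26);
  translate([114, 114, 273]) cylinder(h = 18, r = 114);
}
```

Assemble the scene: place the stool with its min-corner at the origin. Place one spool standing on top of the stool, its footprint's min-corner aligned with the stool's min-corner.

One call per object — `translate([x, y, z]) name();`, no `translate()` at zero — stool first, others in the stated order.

stool();
translate([0, 0, 381]) spool();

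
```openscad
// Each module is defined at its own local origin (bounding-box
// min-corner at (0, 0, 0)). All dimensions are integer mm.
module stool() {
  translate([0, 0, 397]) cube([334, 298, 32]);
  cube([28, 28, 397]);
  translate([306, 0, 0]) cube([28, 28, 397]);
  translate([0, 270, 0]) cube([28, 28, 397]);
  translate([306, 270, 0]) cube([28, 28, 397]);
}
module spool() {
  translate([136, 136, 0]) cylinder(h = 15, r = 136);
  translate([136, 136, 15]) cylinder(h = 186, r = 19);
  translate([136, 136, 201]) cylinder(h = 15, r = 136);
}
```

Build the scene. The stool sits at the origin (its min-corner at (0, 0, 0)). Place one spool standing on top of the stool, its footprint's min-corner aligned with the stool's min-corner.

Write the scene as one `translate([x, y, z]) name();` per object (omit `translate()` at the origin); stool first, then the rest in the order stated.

stool();
translate([0, 0, 429]) spool();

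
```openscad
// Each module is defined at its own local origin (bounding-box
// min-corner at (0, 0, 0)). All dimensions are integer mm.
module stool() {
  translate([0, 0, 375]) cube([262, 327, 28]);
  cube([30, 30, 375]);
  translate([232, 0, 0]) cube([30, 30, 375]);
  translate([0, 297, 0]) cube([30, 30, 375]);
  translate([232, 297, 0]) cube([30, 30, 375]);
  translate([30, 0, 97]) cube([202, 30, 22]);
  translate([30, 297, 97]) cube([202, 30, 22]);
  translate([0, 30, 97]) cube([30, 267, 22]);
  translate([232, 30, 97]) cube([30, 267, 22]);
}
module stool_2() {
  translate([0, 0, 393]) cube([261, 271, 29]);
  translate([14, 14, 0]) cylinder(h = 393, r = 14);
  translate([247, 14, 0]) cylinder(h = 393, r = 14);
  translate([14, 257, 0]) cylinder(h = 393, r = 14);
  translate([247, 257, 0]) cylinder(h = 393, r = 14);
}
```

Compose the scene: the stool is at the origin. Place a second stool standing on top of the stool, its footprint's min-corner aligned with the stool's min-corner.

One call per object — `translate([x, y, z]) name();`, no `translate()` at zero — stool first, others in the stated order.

stool();
translate([0, 0, 403]) stool_2();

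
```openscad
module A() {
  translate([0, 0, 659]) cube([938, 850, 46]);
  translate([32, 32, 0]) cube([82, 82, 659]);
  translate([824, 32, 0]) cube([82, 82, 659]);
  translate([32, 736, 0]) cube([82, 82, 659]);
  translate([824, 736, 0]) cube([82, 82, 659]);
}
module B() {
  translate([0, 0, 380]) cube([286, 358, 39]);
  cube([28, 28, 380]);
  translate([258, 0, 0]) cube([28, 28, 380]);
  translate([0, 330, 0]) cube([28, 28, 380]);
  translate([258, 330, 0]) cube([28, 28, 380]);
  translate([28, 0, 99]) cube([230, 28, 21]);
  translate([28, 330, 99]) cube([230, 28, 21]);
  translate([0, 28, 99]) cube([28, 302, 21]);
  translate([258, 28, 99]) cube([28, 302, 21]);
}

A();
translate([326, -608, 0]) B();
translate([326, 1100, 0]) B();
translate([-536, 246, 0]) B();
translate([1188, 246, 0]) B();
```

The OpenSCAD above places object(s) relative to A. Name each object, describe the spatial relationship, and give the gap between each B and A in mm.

Each stool's nearest face is 250 mm from the table's bounding box.

A is a table. B is a stool. Four stools sit around the table at the −y, +y, −x, +x sides. The gap between each stool and the table is 250 mm.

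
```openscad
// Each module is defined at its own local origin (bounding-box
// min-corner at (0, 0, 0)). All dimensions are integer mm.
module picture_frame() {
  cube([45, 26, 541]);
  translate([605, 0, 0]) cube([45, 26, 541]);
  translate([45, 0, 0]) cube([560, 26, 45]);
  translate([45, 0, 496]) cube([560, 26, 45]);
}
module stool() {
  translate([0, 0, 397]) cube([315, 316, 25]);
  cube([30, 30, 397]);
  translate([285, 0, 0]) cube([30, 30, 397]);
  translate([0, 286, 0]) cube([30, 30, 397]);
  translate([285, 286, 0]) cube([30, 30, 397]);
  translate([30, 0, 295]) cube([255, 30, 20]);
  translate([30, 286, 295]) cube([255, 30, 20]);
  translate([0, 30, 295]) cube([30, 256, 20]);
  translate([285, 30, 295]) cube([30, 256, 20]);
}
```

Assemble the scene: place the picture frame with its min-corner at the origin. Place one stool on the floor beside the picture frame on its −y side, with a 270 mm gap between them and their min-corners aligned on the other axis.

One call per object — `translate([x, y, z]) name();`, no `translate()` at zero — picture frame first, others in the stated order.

picture_frame();
translate([0, -586, 0]) stool();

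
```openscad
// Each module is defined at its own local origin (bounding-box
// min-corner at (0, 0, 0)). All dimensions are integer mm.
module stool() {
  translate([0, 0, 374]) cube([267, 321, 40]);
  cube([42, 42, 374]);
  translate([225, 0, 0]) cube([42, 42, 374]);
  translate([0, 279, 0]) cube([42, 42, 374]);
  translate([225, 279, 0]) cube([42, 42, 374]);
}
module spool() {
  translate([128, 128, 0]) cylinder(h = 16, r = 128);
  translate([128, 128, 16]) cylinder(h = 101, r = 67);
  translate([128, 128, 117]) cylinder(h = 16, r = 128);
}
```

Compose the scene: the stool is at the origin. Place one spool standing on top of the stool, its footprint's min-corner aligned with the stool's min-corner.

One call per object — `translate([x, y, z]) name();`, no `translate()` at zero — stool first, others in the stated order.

stool();
translate([0, 0, 414]) spool();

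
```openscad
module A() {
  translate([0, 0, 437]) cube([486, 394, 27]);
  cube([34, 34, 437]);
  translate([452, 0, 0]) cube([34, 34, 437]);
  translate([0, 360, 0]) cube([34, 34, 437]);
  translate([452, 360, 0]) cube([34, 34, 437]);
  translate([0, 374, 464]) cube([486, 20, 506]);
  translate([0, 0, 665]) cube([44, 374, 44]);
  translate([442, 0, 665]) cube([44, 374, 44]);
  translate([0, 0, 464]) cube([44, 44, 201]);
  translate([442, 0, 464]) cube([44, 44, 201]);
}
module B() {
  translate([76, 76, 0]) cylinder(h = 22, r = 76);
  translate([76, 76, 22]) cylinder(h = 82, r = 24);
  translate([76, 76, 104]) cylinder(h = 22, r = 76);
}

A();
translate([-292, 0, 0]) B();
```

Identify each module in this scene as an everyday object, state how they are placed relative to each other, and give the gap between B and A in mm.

The spool's nearest face is 140 mm from the chair's −x face.

A is a chair. B is a spool. The spool is on the floor beside the chair on its −x side. The gap between the spool and the chair is 140 mm.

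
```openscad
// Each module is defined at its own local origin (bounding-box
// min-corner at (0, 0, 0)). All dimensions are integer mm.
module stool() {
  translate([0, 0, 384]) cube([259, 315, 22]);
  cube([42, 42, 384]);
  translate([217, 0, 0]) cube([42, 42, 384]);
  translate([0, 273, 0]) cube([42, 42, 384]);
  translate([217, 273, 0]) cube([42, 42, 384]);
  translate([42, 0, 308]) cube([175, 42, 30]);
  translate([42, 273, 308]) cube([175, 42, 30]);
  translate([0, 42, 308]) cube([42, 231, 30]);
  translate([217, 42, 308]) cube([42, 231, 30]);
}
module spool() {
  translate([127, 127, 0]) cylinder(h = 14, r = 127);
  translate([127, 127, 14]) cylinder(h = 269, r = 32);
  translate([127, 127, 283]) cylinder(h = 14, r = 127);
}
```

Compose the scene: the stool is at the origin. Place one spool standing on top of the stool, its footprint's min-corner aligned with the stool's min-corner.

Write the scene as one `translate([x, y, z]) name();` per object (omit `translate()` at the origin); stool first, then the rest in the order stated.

stool();
translate([0, 0, 406]) spool();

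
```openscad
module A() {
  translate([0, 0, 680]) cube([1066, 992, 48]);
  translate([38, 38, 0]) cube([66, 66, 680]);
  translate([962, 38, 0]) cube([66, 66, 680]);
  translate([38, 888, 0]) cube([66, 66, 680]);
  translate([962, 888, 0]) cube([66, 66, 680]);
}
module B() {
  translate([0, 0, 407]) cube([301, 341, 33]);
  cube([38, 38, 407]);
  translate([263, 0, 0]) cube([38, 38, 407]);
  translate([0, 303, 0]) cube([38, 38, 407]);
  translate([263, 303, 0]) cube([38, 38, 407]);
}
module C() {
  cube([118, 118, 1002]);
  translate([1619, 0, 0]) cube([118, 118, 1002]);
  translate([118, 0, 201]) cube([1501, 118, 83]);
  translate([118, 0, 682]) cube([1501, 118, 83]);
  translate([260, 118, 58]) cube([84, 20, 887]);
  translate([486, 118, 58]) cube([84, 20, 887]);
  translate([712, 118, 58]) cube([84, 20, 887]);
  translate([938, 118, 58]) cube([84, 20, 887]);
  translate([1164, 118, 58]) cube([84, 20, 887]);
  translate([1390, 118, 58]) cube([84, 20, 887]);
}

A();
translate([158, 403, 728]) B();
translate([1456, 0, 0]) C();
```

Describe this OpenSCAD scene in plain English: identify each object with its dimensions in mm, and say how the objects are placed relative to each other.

A is a table: top 1066 mm (x) × 992 mm (y), 48 mm thick, upper face at z = 728 mm, on four 66×66 mm square legs, each inset 38 mm from the nearest pair of top edges, running from z = 0 to the bottom of the top.

B is a four-legged stool. The seat is 301×341 mm, 33 mm thick, top at z = 440 mm. It stands on four square legs, each 38×38 mm in cross-section, from z = 0 to the seat underside, each flush with a corner of the seat.

C is a fence section. Two 118×118 mm posts, 1002 mm tall, stand on the floor with a clear span of 1501 mm between their inner faces. Two horizontal rails of 118×83 mm section span the gap between the posts with their undersides at z = 201 mm and z = 682 mm, flush with the posts' −y face. 6 pickets, each 84 mm wide, 20 mm thick and 887 mm tall, are fixed to the +y face of the rails with their bottoms at z = 58 mm, evenly spaced across the span with equal gaps (rounded down to the nearest mm) at the −x end and between each pair — any rounding remainder accumulates at the +x end.

The stool is on top of the table. The fence section is on the floor beside the table on its +x side.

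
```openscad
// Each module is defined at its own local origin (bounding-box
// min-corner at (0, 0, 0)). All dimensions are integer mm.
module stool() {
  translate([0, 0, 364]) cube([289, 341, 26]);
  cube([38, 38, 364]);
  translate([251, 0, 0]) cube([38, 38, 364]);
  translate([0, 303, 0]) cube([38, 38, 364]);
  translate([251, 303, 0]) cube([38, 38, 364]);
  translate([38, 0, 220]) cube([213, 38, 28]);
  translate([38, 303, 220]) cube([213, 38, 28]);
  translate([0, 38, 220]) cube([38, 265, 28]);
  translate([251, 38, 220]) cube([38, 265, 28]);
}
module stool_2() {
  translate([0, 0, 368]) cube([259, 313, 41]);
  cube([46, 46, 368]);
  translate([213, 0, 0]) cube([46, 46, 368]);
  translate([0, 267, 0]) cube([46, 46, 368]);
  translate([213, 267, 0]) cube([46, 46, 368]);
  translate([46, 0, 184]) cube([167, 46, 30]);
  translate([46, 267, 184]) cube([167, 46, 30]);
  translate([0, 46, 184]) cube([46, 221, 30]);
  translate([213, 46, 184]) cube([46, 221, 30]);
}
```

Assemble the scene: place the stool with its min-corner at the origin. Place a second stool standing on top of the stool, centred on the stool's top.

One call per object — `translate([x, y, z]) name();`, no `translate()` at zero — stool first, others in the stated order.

stool();
translate([15, 14, 390]) stool_2();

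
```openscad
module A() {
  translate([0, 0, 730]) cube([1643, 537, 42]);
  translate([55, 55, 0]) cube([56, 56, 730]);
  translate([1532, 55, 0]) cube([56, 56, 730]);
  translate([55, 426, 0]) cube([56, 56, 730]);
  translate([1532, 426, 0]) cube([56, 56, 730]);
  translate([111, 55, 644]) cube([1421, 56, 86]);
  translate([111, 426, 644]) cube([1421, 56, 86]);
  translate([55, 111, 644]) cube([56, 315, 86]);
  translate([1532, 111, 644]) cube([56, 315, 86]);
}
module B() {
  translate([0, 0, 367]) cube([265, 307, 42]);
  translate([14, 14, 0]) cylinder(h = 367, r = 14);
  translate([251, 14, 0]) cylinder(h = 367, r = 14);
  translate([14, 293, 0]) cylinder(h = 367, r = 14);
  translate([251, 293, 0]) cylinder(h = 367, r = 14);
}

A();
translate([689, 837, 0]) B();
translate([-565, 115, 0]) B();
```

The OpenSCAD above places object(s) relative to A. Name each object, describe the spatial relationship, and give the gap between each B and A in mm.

Each stool's nearest face is 300 mm from the table's bounding box.

A is a table. B is a stool. Two stools sit around the table at the +y, −x sides. The gap between each stool and the table is 300 mm.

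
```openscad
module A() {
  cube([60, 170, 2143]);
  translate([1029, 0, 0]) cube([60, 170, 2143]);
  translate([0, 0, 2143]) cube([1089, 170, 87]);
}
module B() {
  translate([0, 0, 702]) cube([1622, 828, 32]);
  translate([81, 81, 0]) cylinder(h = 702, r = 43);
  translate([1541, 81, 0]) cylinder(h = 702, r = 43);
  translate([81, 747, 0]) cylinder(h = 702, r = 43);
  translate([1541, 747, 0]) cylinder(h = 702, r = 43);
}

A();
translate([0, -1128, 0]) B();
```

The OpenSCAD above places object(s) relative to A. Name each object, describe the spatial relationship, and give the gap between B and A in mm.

The table's nearest face is 300 mm from the door frame's −y face.

A is a door frame. B is a table. The table is on the floor beside the door frame on its −y side. The gap between the table and the door frame is 300 mm.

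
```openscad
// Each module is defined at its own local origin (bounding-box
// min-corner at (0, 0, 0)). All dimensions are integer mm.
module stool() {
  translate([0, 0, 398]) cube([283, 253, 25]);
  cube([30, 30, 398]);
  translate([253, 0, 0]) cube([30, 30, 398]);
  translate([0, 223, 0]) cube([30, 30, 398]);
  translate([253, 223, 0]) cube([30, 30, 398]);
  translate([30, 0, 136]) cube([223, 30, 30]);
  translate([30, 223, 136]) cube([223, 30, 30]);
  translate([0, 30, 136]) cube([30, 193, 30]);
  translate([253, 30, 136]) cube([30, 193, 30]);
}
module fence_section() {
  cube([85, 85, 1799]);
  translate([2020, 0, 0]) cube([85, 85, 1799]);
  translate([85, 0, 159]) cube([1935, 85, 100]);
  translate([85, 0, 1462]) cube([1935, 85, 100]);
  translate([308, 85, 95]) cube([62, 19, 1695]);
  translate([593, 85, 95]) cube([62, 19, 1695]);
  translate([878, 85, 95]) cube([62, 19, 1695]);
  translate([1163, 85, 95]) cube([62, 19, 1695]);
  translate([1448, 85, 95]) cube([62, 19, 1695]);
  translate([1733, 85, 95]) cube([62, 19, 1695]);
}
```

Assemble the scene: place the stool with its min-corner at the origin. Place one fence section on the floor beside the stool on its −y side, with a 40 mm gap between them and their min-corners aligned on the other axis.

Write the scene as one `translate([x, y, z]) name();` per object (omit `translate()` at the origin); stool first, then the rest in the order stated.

stool();
translate([0, -144, 0]) fence_section();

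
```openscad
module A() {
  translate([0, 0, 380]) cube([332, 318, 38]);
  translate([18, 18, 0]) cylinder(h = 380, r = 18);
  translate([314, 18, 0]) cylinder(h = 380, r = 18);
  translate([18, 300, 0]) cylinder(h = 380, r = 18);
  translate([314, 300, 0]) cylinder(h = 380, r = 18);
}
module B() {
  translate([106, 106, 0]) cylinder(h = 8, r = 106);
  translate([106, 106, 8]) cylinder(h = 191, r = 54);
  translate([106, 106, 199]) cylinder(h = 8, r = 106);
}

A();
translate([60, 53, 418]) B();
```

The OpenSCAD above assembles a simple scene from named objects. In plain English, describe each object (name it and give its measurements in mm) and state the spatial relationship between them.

A is a four-legged stool. The seat is a 332×318×38 mm slab whose top surface is at z = 418 mm; four round legs, each 36 mm in diameter, run from the floor (z = 0) to the underside of the seat, each leg's axis is inset half a diameter from the nearest pair of seat edges (so the leg's bounding box is flush with the corner).

B is a spool: two coaxial disc flanges of radius 106 mm and thickness 8 mm, joined by a core cylinder of radius 54 mm and height 191 mm. The lower flange rests on z = 0 and the three cylinders share a vertical axis.

The spool is on top of the stool, centred.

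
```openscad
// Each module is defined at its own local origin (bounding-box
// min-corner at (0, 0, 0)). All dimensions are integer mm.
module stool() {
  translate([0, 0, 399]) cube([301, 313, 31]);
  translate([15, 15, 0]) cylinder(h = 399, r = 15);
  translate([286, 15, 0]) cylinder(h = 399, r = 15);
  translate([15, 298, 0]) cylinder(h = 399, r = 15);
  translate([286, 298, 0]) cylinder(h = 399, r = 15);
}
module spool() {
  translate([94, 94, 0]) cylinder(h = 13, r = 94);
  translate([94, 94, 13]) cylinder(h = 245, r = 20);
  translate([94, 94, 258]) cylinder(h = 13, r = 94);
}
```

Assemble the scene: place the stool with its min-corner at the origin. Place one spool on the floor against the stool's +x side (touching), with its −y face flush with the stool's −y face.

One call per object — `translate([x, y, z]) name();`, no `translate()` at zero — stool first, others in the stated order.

stool();
translate([301, 0, 0]) spool();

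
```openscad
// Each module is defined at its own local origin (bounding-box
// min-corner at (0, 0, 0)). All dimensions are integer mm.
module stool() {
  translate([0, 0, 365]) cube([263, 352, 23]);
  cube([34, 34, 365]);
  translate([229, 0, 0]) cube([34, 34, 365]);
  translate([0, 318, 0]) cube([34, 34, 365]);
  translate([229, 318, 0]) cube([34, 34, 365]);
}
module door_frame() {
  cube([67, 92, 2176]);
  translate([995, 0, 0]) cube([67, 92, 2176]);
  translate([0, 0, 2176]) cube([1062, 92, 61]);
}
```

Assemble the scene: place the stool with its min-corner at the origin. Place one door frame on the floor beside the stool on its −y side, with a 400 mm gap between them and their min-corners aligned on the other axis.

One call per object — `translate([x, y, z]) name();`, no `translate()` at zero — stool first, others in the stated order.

stool();
translate([0, -492, 0]) door_frame();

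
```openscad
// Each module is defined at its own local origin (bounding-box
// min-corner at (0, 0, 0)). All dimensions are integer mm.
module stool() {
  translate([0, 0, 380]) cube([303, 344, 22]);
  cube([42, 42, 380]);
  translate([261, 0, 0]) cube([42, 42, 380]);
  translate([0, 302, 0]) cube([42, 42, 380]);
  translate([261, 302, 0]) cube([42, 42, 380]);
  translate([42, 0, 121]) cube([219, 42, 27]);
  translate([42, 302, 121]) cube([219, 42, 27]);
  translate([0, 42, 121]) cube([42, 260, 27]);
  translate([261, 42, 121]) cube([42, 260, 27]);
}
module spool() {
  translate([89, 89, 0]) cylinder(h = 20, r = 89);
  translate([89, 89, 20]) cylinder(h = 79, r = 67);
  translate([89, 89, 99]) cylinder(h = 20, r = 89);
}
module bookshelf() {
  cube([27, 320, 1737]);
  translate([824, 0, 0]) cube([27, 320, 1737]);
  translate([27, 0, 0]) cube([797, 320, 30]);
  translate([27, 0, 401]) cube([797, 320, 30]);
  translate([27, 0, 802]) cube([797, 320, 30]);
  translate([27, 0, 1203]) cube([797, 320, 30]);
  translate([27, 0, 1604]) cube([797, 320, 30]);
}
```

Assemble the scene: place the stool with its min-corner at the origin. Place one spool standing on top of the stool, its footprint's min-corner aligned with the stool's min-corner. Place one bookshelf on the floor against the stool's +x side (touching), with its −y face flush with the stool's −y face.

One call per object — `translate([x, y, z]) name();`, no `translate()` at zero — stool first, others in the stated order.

stool();
translate([0, 0, 402]) spool();
translate([303, 0, 0]) bookshelf();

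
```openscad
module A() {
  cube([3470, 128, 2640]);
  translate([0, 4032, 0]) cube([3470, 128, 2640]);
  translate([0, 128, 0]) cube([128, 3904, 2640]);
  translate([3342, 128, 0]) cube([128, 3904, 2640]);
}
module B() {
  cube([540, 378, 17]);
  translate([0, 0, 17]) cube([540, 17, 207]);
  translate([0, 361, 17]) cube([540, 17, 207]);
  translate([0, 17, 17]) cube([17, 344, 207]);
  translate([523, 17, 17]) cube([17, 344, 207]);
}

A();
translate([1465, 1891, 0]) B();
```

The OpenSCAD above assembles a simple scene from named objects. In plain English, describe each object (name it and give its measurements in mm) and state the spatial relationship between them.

A is a box-shaped house frame (walls only): outside footprint 3470×4160 mm, wall height 2640 mm, wall thickness 128 mm. The two y-facing walls run the full x-width; the two x-facing walls fit between the inner faces of the y-facing walls.

B is an open storage box with external size 540×378×224 mm and wall thickness 17 mm (the base is also 17 mm thick). The base covers the whole footprint; the four walls stand on the base, with the y-facing walls full-width and the x-facing walls fitting between their inner faces.

The open box sits inside the house frame, centred.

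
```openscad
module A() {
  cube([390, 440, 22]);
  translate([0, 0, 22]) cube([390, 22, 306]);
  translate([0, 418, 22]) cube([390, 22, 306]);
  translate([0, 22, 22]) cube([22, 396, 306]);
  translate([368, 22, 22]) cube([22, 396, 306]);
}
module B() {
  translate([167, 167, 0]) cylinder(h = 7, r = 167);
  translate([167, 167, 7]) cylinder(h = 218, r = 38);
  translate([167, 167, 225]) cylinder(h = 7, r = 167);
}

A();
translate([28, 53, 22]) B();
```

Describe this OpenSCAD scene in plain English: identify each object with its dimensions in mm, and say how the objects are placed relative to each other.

A is an open storage box with external size 390×440×328 mm and wall thickness 22 mm (the base is also 22 mm thick). The base covers the whole footprint; the four walls stand on the base, with the y-facing walls full-width and the x-facing walls fitting between their inner faces.

B is a spool: two coaxial disc flanges of radius 167 mm and thickness 7 mm, joined by a core cylinder of radius 38 mm and height 218 mm. The lower flange rests on z = 0 and the three cylinders share a vertical axis.

The spool sits inside the open box, centred.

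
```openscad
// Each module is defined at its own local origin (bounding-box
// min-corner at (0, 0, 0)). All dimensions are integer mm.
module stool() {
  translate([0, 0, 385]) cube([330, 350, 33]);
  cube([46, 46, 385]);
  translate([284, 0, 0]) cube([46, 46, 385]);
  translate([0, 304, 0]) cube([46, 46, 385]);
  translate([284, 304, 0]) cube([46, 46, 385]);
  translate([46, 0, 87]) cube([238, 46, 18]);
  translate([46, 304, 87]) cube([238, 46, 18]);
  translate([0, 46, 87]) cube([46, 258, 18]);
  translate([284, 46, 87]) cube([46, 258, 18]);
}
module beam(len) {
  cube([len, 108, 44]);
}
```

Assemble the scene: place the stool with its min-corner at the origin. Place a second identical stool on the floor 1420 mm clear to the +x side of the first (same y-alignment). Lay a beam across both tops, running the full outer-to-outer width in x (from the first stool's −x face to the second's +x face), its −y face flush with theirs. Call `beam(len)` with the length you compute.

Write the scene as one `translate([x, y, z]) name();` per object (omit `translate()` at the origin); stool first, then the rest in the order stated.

stool();
translate([1750, 0, 0]) stool();
translate([0, 0, 418]) beam(2080);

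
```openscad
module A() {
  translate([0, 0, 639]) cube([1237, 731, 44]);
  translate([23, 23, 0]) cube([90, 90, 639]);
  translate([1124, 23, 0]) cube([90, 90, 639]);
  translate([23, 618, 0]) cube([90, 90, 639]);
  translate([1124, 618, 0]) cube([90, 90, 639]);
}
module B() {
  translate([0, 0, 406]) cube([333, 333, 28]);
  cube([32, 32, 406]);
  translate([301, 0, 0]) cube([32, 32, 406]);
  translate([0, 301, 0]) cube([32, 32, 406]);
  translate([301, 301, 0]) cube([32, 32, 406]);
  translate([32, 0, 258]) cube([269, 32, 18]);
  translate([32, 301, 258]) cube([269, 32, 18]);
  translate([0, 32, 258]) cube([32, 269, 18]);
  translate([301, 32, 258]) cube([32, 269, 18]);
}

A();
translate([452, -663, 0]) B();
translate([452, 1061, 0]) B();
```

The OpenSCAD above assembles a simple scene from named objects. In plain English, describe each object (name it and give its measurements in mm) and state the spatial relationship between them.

A is a rectangular dining table. The top is 1237×731×44 mm with its upper surface at z = 683 mm. It stands on four 90×90 mm square legs, each inset 23 mm from the nearest pair of top edges, running from the floor to the underside of the top.

B is a four-legged stool. The seat is 333×333 mm, 28 mm thick, top at z = 434 mm. It stands on four square legs, each 32×32 mm in cross-section, from z = 0 to the seat underside, each flush with a corner of the seat. Four stretchers, 32 mm wide and 18 mm tall, connect adjacent legs with their undersides at z = 258 mm, each running between the inner faces of the legs it joins and aligned with the legs' outer faces on the other axis.

Two stools sit around the table at the −y, +y sides.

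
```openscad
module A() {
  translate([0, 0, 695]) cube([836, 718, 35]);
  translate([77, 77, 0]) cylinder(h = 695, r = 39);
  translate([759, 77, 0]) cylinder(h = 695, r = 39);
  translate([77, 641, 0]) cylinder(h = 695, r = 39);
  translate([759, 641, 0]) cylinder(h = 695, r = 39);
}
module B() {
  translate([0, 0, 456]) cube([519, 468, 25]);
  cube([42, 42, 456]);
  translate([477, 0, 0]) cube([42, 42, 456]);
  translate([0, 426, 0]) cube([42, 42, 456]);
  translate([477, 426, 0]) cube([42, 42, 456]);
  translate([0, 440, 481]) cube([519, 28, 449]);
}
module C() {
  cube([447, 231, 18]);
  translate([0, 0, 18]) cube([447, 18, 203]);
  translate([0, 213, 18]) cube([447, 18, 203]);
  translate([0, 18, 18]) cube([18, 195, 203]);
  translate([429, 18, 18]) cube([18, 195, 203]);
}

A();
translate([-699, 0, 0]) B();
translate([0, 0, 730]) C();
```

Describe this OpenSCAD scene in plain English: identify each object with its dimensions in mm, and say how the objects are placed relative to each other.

A is a table: top 836 mm (x) × 718 mm (y), 35 mm thick, upper face at z = 730 mm, on four round legs of 78 mm diameter, each leg's bounding box inset 38 mm from the nearest pair of top edges, running from z = 0 to the bottom of the top.

B is a chair. The seat is a 519×468×25 mm slab with its top at z = 481 mm, on four 42×42 mm corner legs (flush with the seat edges, standing on z = 0). A flat backrest 28 mm thick, 449 mm tall, spans the full seat width and rises from the seat top along its +y edge, rear face flush with the rear of the seat.

C is an open storage box with external size 447×231×221 mm and wall thickness 18 mm (the base is also 18 mm thick). The base covers the whole footprint; the four walls stand on the base, with the y-facing walls full-width and the x-facing walls fitting between their inner faces.

The chair is on the floor beside the table on its −x side. The open box is on top of the table.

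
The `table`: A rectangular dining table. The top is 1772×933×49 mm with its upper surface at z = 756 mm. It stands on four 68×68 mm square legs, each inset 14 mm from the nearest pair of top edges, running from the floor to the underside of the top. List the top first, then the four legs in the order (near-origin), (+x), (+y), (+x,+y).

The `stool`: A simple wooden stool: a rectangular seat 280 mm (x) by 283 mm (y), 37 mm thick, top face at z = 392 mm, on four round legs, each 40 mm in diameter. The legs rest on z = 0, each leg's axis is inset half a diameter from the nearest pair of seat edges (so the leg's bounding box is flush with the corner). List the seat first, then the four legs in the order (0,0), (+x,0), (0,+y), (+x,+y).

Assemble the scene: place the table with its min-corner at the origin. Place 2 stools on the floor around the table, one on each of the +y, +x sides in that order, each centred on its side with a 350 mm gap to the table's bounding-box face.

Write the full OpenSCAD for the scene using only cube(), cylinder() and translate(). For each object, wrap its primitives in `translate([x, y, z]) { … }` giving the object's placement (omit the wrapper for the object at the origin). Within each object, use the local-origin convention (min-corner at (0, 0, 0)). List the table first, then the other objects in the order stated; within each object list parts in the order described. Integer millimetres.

translate([0, 0, 707]) cube([1772, 933, 49]);
translate([14, 14, 0]) cube([68, 68, 707]);
translate([1690, 14, 0]) cube([68, 68, 707]);
translate([14, 851, 0]) cube([68, 68, 707]);
translate([1690, 851, 0]) cube([68, 68, 707]);
translate([746, 1283, 0]) {
  translate([0, 0, 355]) cube([280, 283, 37]);
  translate([20, 20, 0]) cylinder(h = 355, r = 20);
  translate([260, 20, 0]) cylinder(h = 355, r = 20);
  translate([20, 263, 0]) cylinder(h = 355, r = 20);
  translate([260, 263, 0]) cylinder(h = 355, r = 20);
}
translate([2122, 325, 0]) {
  translate([0, 0, 355]) cube([280, 283, 37]);
  translate([20, 20, 0]) cylinder(h = 355, r = 20);
  translate([260, 20, 0]) cylinder(h = 355, r = 20);
  translate([20, 263, 0]) cylinder(h = 355, r = 20);
  translate([260, 263, 0]) cylinder(h = 355, r = 20);
}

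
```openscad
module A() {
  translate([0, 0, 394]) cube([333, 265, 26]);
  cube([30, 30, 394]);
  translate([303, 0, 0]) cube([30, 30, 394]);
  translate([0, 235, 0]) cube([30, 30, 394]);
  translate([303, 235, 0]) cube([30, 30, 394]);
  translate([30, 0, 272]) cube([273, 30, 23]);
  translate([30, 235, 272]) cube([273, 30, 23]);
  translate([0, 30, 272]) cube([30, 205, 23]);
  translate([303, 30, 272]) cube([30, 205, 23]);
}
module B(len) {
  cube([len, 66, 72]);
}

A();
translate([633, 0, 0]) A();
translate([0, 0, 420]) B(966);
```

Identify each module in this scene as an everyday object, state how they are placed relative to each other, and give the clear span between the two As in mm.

Second stool starts at x = 633; first ends at x = 333; clear span = 633 − 333 = 300 mm.

A is a stool. B is a beam. A beam spans the tops of two stools. The clear span between the two stools is 300 mm.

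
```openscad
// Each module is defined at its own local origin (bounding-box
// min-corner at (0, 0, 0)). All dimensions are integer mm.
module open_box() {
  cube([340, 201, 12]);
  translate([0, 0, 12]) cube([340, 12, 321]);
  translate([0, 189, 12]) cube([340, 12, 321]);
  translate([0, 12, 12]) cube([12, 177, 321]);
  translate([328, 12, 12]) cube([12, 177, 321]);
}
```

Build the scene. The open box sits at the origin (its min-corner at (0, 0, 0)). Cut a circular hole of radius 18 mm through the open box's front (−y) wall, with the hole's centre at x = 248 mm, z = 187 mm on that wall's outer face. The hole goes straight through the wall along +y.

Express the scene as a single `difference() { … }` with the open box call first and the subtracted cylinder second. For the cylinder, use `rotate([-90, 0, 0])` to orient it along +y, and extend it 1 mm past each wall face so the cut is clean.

difference() {
  open_box();
  translate([248, -1, 187]) rotate([-90, 0, 0]) cylinder(h = 14, r = 18);
}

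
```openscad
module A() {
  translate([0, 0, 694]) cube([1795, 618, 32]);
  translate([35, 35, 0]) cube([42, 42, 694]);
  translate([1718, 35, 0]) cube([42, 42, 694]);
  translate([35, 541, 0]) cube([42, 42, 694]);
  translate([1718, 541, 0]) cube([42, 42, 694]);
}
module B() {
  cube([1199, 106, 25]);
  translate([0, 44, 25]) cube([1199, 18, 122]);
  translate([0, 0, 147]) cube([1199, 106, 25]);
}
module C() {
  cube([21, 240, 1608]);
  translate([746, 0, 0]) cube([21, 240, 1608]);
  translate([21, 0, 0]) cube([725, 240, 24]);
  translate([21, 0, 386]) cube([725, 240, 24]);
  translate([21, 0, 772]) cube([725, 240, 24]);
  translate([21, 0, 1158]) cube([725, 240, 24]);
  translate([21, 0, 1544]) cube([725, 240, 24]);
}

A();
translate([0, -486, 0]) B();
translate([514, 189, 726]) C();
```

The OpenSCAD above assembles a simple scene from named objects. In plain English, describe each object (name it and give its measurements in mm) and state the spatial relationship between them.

A is a rectangular dining table. The top is 1795×618×32 mm with its upper surface at z = 726 mm. It stands on four 42×42 mm square legs, each inset 35 mm from the nearest pair of top edges, running from the floor to the underside of the top.

B is an I-beam lying along x, 1199 mm long. Overall section height 172 mm. Two flanges 106 mm wide (y) and 25 mm thick, one on the floor and one at the top; a web 18 mm thick runs between them, centred on the flange width.

C is a bookshelf 767 mm wide overall, 240 mm deep and 1608 mm tall. The two sides are 21 mm thick vertical panels. 5 horizontal shelves of 24 mm thickness span between the inner faces of the sides; the lowest shelf sits on the floor and shelves are stacked with a clear vertical gap of 362 mm between each pair.

The I-beam is on the floor beside the table on its −y side. The bookshelf is on top of the table, centred.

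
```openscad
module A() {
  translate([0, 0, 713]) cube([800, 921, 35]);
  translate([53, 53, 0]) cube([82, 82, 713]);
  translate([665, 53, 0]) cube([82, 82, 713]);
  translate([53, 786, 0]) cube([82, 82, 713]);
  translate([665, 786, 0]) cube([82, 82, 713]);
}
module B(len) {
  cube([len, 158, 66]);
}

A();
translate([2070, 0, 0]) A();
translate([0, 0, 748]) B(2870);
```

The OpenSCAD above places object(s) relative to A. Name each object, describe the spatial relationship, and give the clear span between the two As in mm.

Second table starts at x = 2070; first ends at x = 800; clear span = 2070 − 800 = 1270 mm.

A is a table. B is a beam. A beam spans the tops of two tables. The clear span between the two tables is 1270 mm.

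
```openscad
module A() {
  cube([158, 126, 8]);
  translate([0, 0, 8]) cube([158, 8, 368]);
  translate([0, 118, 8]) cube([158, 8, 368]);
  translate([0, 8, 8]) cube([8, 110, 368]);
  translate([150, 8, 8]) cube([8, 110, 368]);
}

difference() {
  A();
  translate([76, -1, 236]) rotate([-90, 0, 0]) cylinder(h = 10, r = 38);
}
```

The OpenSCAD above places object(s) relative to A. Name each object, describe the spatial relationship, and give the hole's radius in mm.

A is an open box. The open box has a circular hole through its front wall. The hole's radius is 38 mm.

The subtracted cylinder has r = 38 mm.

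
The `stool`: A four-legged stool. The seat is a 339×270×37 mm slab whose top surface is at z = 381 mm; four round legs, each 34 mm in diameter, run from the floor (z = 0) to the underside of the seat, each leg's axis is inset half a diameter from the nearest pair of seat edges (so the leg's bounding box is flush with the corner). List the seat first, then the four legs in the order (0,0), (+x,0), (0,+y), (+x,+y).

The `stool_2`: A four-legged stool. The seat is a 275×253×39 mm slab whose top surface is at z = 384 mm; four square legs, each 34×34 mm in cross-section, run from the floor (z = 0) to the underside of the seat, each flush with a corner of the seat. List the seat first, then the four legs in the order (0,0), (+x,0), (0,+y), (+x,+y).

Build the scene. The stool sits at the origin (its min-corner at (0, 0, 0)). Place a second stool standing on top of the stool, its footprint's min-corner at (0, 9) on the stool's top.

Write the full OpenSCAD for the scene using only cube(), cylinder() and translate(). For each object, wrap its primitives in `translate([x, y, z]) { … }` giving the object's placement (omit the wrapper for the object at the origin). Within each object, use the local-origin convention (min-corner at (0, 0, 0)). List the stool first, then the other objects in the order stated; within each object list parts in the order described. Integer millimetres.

translate([0, 0, 344]) cube([339, 270, 37]);
translate([17, 17, 0]) cylinder(h = 344, r = 17);
translate([322, 17, 0]) cylinder(h = 344, r = 17);
translate([17, 253, 0]) cylinder(h = 344, r = 17);
translate([322, 253, 0]) cylinder(h = 344, r = 17);
translate([0, 9, 381]) {
  translate([0, 0, 345]) cube([275, 253, 39]);
  cube([34, 34, 345]);
  translate([241, 0, 0]) cube([34, 34, 345]);
  translate([0, 219, 0]) cube([34, 34, 345]);
  translate([241, 219, 0]) cube([34, 34, 345]);
}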